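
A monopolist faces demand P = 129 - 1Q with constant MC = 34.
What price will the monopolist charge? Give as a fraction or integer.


MR = 129 - 2Q
Set MR = MC: 129 - 2Q = 34
Q* = 95/2
Substitute into demand:
P* = 129 - 1*95/2 = 163/2

163/2


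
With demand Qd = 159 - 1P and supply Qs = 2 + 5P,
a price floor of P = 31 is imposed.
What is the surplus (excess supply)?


At P = 31:
Qd = 159 - 1*31 = 128
Qs = 2 + 5*31 = 157
Surplus = Qs - Qd = 157 - 128 = 29

29


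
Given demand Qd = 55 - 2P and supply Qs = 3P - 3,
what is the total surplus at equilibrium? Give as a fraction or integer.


Find equilibrium: 55 - 2P = 3P - 3
55 + 3 = 5P
P* = 58/5 = 58/5
Q* = 3*58/5 - 3 = 159/5
Inverse demand: P = 55/2 - Q/2, so P_max = 55/2
Inverse supply: P = 1 + Q/3, so P_min = 1
CS = (1/2) * 159/5 * (55/2 - 58/5) = 25281/100
PS = (1/2) * 159/5 * (58/5 - 1) = 8427/50
TS = CS + PS = 25281/100 + 8427/50 = 8427/20

8427/20


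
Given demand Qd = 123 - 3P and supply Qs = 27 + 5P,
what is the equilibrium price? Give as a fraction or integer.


At equilibrium, Qd = Qs.
123 - 3P = 27 + 5P
123 - 27 = 3P + 5P
96 = 8P
P* = 96/8 = 12

12


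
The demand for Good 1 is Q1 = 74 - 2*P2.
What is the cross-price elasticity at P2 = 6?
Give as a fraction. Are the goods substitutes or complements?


dQ1/dP2 = -2
At P2 = 6: Q1 = 74 - 2*6 = 62
Exy = (dQ1/dP2)(P2/Q1) = -2 * 6 / 62 = -6/31
Since Exy < 0, the goods are complements.

-6/31 (complements)


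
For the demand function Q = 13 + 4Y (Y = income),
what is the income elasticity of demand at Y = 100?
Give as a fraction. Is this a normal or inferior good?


dQ/dY = 4
At Y = 100: Q = 13 + 4*100 = 413
Ey = (dQ/dY)(Y/Q) = 4 * 100 / 413 = 400/413
Since Ey > 0, this is a normal good.

400/413 (normal good)


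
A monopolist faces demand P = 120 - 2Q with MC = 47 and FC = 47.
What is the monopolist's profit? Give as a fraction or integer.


MR = MC: 120 - 4Q = 47
Q* = 73/4
P* = 120 - 2*73/4 = 167/2
Profit = (P* - MC)*Q* - FC
= (167/2 - 47)*73/4 - 47
= 73/2*73/4 - 47
= 5329/8 - 47 = 4953/8

4953/8


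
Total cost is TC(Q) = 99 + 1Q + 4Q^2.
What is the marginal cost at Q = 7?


MC = dTC/dQ = 1 + 2*4*Q
At Q = 7:
MC = 1 + 8*7
MC = 1 + 56 = 57

57


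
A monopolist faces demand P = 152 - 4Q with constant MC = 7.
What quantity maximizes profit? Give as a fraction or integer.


TR = P*Q = (152 - 4Q)Q = 152Q - 4Q^2
MR = dTR/dQ = 152 - 8Q
Set MR = MC:
152 - 8Q = 7
145 = 8Q
Q* = 145/8 = 145/8

145/8


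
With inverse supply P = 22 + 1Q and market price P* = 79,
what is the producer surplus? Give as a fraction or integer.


Minimum supply price (at Q=0): P_min = 22
Quantity supplied at P* = 79:
Q* = (79 - 22)/1 = 57
PS = (1/2) * Q* * (P* - P_min)
PS = (1/2) * 57 * (79 - 22)
PS = (1/2) * 57 * 57 = 3249/2

3249/2


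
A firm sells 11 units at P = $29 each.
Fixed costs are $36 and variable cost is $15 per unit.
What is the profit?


Total Revenue = P * Q = 29 * 11 = $319
Total Cost = FC + VC*Q = 36 + 15*11 = $201
Profit = TR - TC = 319 - 201 = $118

$118


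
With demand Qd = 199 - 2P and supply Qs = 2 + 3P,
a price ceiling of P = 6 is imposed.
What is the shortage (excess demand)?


At P = 6:
Qd = 199 - 2*6 = 187
Qs = 2 + 3*6 = 20
Shortage = Qd - Qs = 187 - 20 = 167

167


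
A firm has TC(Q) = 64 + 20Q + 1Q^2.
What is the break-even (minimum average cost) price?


AC(Q) = 64/Q + 20 + 1Q
To minimize: dAC/dQ = -64/Q^2 + 1 = 0
Q^2 = 64/1 = 64
Q* = 8
Min AC = 64/8 + 20 + 1*8
Min AC = 8 + 20 + 8 = 36

36


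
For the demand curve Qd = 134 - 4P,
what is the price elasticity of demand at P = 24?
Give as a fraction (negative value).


dQ/dP = -4
At P = 24: Q = 134 - 4*24 = 38
E = (dQ/dP)(P/Q) = (-4)(24/38) = -48/19

-48/19


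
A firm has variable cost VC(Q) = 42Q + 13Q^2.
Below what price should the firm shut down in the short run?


AVC(Q) = VC(Q)/Q = 42 + 13Q
AVC is increasing in Q, so minimum AVC is at Q -> 0+.
Min AVC = 42
The firm should shut down if P < 42.

42


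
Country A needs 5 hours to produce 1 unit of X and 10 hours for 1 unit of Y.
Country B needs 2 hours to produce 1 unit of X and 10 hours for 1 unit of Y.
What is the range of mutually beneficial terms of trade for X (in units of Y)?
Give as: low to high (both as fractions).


Opportunity cost of X for Country A = hours_X / hours_Y = 5/10 = 1/2 units of Y
Opportunity cost of X for Country B = hours_X / hours_Y = 2/10 = 1/5 units of Y
Terms of trade must be between the two opportunity costs.
Range: 1/5 to 1/2

1/5 to 1/2


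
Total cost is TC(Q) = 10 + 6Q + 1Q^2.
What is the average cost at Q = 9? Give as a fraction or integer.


TC(9) = 10 + 6*9 + 1*9^2
TC(9) = 10 + 54 + 81 = 145
AC = TC/Q = 145/9 = 145/9

145/9


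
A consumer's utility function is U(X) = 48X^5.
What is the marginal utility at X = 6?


MU = dU/dX = 48*5*X^(5-1)
MU = 240*X^4
At X = 6:
MU = 240 * 6^4
MU = 240 * 1296 = 311040

311040


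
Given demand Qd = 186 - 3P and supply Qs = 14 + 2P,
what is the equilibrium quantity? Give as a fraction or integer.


First find equilibrium price:
186 - 3P = 14 + 2P
P* = 172/5 = 172/5
Then substitute into demand:
Q* = 186 - 3 * 172/5 = 414/5

414/5


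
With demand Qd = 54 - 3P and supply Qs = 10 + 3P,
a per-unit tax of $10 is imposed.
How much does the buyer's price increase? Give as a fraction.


With a per-unit tax, the buyer's price increase depends on relative slopes.
Supply slope: d = 3, Demand slope: b = 3
Buyer's price increase = d * tax / (b + d)
= 3 * 10 / (3 + 3)
= 30 / 6 = 5

5


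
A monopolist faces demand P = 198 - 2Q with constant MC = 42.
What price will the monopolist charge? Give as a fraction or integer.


MR = 198 - 4Q
Set MR = MC: 198 - 4Q = 42
Q* = 39
Substitute into demand:
P* = 198 - 2*39 = 120

120


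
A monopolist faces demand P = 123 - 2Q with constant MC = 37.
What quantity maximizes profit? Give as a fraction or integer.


TR = P*Q = (123 - 2Q)Q = 123Q - 2Q^2
MR = dTR/dQ = 123 - 4Q
Set MR = MC:
123 - 4Q = 37
86 = 4Q
Q* = 86/4 = 43/2

43/2


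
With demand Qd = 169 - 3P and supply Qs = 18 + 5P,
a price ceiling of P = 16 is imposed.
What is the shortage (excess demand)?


At P = 16:
Qd = 169 - 3*16 = 121
Qs = 18 + 5*16 = 98
Shortage = Qd - Qs = 121 - 98 = 23

23


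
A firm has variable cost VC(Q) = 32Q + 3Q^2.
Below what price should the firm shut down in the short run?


AVC(Q) = VC(Q)/Q = 32 + 3Q
AVC is increasing in Q, so minimum AVC is at Q -> 0+.
Min AVC = 32
The firm should shut down if P < 32.

32


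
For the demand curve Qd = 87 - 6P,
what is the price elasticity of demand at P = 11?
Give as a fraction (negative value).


dQ/dP = -6
At P = 11: Q = 87 - 6*11 = 21
E = (dQ/dP)(P/Q) = (-6)(11/21) = -22/7

-22/7


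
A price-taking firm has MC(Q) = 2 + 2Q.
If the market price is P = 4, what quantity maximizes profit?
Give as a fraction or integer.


In perfect competition, profit is maximized where P = MC.
4 = 2 + 2Q
2 = 2Q
Q* = 2/2 = 1

1


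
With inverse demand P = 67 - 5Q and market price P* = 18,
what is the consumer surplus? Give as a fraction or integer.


Maximum willingness to pay (at Q=0): P_max = 67
Quantity demanded at P* = 18:
Q* = (67 - 18)/5 = 49/5
CS = (1/2) * Q* * (P_max - P*)
CS = (1/2) * 49/5 * (67 - 18)
CS = (1/2) * 49/5 * 49 = 2401/10

2401/10


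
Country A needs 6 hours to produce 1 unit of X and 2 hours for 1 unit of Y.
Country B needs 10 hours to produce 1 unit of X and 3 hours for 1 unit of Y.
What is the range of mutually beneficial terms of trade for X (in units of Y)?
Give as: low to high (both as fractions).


Opportunity cost of X for Country A = hours_X / hours_Y = 6/2 = 3 units of Y
Opportunity cost of X for Country B = hours_X / hours_Y = 10/3 = 10/3 units of Y
Terms of trade must be between the two opportunity costs.
Range: 3 to 10/3

3 to 10/3


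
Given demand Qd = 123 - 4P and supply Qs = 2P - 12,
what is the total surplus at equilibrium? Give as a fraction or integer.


Find equilibrium: 123 - 4P = 2P - 12
123 + 12 = 6P
P* = 135/6 = 45/2
Q* = 2*45/2 - 12 = 33
Inverse demand: P = 123/4 - Q/4, so P_max = 123/4
Inverse supply: P = 6 + Q/2, so P_min = 6
CS = (1/2) * 33 * (123/4 - 45/2) = 1089/8
PS = (1/2) * 33 * (45/2 - 6) = 1089/4
TS = CS + PS = 1089/8 + 1089/4 = 3267/8

3267/8


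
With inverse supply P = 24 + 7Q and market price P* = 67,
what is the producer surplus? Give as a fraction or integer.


Minimum supply price (at Q=0): P_min = 24
Quantity supplied at P* = 67:
Q* = (67 - 24)/7 = 43/7
PS = (1/2) * Q* * (P* - P_min)
PS = (1/2) * 43/7 * (67 - 24)
PS = (1/2) * 43/7 * 43 = 1849/14

1849/14


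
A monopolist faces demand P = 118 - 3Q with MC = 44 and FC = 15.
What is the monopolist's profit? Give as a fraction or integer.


MR = MC: 118 - 6Q = 44
Q* = 37/3
P* = 118 - 3*37/3 = 81
Profit = (P* - MC)*Q* - FC
= (81 - 44)*37/3 - 15
= 37*37/3 - 15
= 1369/3 - 15 = 1324/3

1324/3


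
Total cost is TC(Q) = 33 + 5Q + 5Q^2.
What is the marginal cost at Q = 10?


MC = dTC/dQ = 5 + 2*5*Q
At Q = 10:
MC = 5 + 10*10
MC = 5 + 100 = 105

105


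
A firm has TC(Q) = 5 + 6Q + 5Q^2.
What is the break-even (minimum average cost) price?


AC(Q) = 5/Q + 6 + 5Q
To minimize: dAC/dQ = -5/Q^2 + 5 = 0
Q^2 = 5/5 = 1
Q* = 1
Min AC = 5/1 + 6 + 5*1
Min AC = 5 + 6 + 5 = 16

16


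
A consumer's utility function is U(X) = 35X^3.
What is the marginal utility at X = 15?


MU = dU/dX = 35*3*X^(3-1)
MU = 105*X^2
At X = 15:
MU = 105 * 15^2
MU = 105 * 225 = 23625

23625


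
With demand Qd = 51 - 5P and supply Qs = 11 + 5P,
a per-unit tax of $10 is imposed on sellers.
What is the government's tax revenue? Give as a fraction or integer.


With tax on sellers, new supply: Qs' = 11 + 5(P - 10)
= 5P - 39
New equilibrium quantity:
Q_new = 6
Tax revenue = tax * Q_new = 10 * 6 = 60

60


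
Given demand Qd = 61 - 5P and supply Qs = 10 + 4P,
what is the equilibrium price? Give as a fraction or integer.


At equilibrium, Qd = Qs.
61 - 5P = 10 + 4P
61 - 10 = 5P + 4P
51 = 9P
P* = 51/9 = 17/3

17/3


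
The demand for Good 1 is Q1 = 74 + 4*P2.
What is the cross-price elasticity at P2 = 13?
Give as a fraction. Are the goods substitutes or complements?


dQ1/dP2 = 4
At P2 = 13: Q1 = 74 + 4*13 = 126
Exy = (dQ1/dP2)(P2/Q1) = 4 * 13 / 126 = 26/63
Since Exy > 0, the goods are substitutes.

26/63 (substitutes)


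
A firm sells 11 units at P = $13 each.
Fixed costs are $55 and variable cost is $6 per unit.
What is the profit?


Total Revenue = P * Q = 13 * 11 = $143
Total Cost = FC + VC*Q = 55 + 6*11 = $121
Profit = TR - TC = 143 - 121 = $22

$22


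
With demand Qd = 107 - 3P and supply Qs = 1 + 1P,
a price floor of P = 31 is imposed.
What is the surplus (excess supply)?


At P = 31:
Qd = 107 - 3*31 = 14
Qs = 1 + 1*31 = 32
Surplus = Qs - Qd = 32 - 14 = 18

18


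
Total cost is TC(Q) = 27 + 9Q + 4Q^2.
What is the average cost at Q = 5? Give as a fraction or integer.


TC(5) = 27 + 9*5 + 4*5^2
TC(5) = 27 + 45 + 100 = 172
AC = TC/Q = 172/5 = 172/5

172/5


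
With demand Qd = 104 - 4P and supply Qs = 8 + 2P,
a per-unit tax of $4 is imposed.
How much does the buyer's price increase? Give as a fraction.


With a per-unit tax, the buyer's price increase depends on relative slopes.
Supply slope: d = 2, Demand slope: b = 4
Buyer's price increase = d * tax / (b + d)
= 2 * 4 / (4 + 2)
= 8 / 6 = 4/3

4/3


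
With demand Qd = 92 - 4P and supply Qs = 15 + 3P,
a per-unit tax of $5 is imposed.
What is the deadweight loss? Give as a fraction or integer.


Pre-tax equilibrium quantity: Q* = 48
Post-tax equilibrium quantity: Q_tax = 276/7
Reduction in quantity: Q* - Q_tax = 60/7
DWL = (1/2) * tax * (Q* - Q_tax)
DWL = (1/2) * 5 * 60/7 = 150/7

150/7


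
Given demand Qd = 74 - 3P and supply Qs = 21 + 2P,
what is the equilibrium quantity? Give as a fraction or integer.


First find equilibrium price:
74 - 3P = 21 + 2P
P* = 53/5 = 53/5
Then substitute into demand:
Q* = 74 - 3 * 53/5 = 211/5

211/5


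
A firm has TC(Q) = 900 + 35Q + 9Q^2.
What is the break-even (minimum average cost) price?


AC(Q) = 900/Q + 35 + 9Q
To minimize: dAC/dQ = -900/Q^2 + 9 = 0
Q^2 = 900/9 = 100
Q* = 10
Min AC = 900/10 + 35 + 9*10
Min AC = 90 + 35 + 90 = 215

215


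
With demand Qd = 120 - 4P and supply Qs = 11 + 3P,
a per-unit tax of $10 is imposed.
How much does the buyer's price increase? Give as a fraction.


With a per-unit tax, the buyer's price increase depends on relative slopes.
Supply slope: d = 3, Demand slope: b = 4
Buyer's price increase = d * tax / (b + d)
= 3 * 10 / (4 + 3)
= 30 / 7 = 30/7

30/7


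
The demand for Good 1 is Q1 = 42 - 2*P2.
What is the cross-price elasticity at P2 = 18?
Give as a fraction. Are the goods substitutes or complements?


dQ1/dP2 = -2
At P2 = 18: Q1 = 42 - 2*18 = 6
Exy = (dQ1/dP2)(P2/Q1) = -2 * 18 / 6 = -6
Since Exy < 0, the goods are complements.

-6 (complements)


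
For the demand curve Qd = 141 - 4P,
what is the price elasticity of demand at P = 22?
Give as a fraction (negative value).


dQ/dP = -4
At P = 22: Q = 141 - 4*22 = 53
E = (dQ/dP)(P/Q) = (-4)(22/53) = -88/53

-88/53


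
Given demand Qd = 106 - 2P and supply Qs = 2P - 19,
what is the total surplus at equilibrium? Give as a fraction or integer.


Find equilibrium: 106 - 2P = 2P - 19
106 + 19 = 4P
P* = 125/4 = 125/4
Q* = 2*125/4 - 19 = 87/2
Inverse demand: P = 53 - Q/2, so P_max = 53
Inverse supply: P = 19/2 + Q/2, so P_min = 19/2
CS = (1/2) * 87/2 * (53 - 125/4) = 7569/16
PS = (1/2) * 87/2 * (125/4 - 19/2) = 7569/16
TS = CS + PS = 7569/16 + 7569/16 = 7569/8

7569/8


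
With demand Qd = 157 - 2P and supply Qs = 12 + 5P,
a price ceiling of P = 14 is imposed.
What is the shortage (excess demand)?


At P = 14:
Qd = 157 - 2*14 = 129
Qs = 12 + 5*14 = 82
Shortage = Qd - Qs = 129 - 82 = 47

47


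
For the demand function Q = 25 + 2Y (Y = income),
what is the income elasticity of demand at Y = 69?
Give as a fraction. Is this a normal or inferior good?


dQ/dY = 2
At Y = 69: Q = 25 + 2*69 = 163
Ey = (dQ/dY)(Y/Q) = 2 * 69 / 163 = 138/163
Since Ey > 0, this is a normal good.

138/163 (normal good)


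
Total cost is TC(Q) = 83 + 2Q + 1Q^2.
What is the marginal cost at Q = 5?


MC = dTC/dQ = 2 + 2*1*Q
At Q = 5:
MC = 2 + 2*5
MC = 2 + 10 = 12

12


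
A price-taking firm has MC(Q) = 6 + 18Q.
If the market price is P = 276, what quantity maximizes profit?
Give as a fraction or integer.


In perfect competition, profit is maximized where P = MC.
276 = 6 + 18Q
270 = 18Q
Q* = 270/18 = 15

15


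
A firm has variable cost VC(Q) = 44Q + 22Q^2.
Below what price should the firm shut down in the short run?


AVC(Q) = VC(Q)/Q = 44 + 22Q
AVC is increasing in Q, so minimum AVC is at Q -> 0+.
Min AVC = 44
The firm should shut down if P < 44.

44


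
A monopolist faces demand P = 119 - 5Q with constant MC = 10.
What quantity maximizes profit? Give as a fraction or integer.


TR = P*Q = (119 - 5Q)Q = 119Q - 5Q^2
MR = dTR/dQ = 119 - 10Q
Set MR = MC:
119 - 10Q = 10
109 = 10Q
Q* = 109/10 = 109/10

109/10


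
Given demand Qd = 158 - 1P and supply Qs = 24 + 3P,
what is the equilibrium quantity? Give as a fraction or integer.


First find equilibrium price:
158 - 1P = 24 + 3P
P* = 134/4 = 67/2
Then substitute into demand:
Q* = 158 - 1 * 67/2 = 249/2

249/2


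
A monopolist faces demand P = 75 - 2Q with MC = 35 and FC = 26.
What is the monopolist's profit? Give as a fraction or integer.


MR = MC: 75 - 4Q = 35
Q* = 10
P* = 75 - 2*10 = 55
Profit = (P* - MC)*Q* - FC
= (55 - 35)*10 - 26
= 20*10 - 26
= 200 - 26 = 174

174


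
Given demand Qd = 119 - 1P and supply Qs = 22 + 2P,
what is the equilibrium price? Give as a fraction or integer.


At equilibrium, Qd = Qs.
119 - 1P = 22 + 2P
119 - 22 = 1P + 2P
97 = 3P
P* = 97/3 = 97/3

97/3


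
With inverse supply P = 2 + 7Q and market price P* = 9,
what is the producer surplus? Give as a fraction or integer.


Minimum supply price (at Q=0): P_min = 2
Quantity supplied at P* = 9:
Q* = (9 - 2)/7 = 1
PS = (1/2) * Q* * (P* - P_min)
PS = (1/2) * 1 * (9 - 2)
PS = (1/2) * 1 * 7 = 7/2

7/2


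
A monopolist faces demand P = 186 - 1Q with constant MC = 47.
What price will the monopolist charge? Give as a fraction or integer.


MR = 186 - 2Q
Set MR = MC: 186 - 2Q = 47
Q* = 139/2
Substitute into demand:
P* = 186 - 1*139/2 = 233/2

233/2


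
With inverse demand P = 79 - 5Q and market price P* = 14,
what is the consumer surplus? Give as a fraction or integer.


Maximum willingness to pay (at Q=0): P_max = 79
Quantity demanded at P* = 14:
Q* = (79 - 14)/5 = 13
CS = (1/2) * Q* * (P_max - P*)
CS = (1/2) * 13 * (79 - 14)
CS = (1/2) * 13 * 65 = 845/2

845/2


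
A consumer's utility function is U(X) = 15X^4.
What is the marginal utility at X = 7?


MU = dU/dX = 15*4*X^(4-1)
MU = 60*X^3
At X = 7:
MU = 60 * 7^3
MU = 60 * 343 = 20580

20580


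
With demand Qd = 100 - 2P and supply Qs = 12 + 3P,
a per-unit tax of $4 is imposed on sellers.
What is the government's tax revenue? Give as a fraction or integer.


With tax on sellers, new supply: Qs' = 12 + 3(P - 4)
= 0 + 3P
New equilibrium quantity:
Q_new = 60
Tax revenue = tax * Q_new = 4 * 60 = 240

240


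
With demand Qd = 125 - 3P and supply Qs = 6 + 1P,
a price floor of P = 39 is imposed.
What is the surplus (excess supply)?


At P = 39:
Qd = 125 - 3*39 = 8
Qs = 6 + 1*39 = 45
Surplus = Qs - Qd = 45 - 8 = 37

37


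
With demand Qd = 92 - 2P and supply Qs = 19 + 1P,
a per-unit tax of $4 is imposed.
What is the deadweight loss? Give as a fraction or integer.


Pre-tax equilibrium quantity: Q* = 130/3
Post-tax equilibrium quantity: Q_tax = 122/3
Reduction in quantity: Q* - Q_tax = 8/3
DWL = (1/2) * tax * (Q* - Q_tax)
DWL = (1/2) * 4 * 8/3 = 16/3

16/3


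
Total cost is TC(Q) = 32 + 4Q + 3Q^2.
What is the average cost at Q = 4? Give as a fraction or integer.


TC(4) = 32 + 4*4 + 3*4^2
TC(4) = 32 + 16 + 48 = 96
AC = TC/Q = 96/4 = 24

24


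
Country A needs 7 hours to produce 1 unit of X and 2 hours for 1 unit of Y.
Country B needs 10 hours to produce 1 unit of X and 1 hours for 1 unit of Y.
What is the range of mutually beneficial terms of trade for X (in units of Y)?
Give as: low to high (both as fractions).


Opportunity cost of X for Country A = hours_X / hours_Y = 7/2 = 7/2 units of Y
Opportunity cost of X for Country B = hours_X / hours_Y = 10/1 = 10 units of Y
Terms of trade must be between the two opportunity costs.
Range: 7/2 to 10

7/2 to 10


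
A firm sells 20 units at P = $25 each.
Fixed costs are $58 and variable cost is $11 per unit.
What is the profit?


Total Revenue = P * Q = 25 * 20 = $500
Total Cost = FC + VC*Q = 58 + 11*20 = $278
Profit = TR - TC = 500 - 278 = $222

$222


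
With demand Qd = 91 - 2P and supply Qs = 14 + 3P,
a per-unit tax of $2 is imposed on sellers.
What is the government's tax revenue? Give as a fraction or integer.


With tax on sellers, new supply: Qs' = 14 + 3(P - 2)
= 8 + 3P
New equilibrium quantity:
Q_new = 289/5
Tax revenue = tax * Q_new = 2 * 289/5 = 578/5

578/5


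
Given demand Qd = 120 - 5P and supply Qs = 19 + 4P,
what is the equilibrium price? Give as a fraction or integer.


At equilibrium, Qd = Qs.
120 - 5P = 19 + 4P
120 - 19 = 5P + 4P
101 = 9P
P* = 101/9 = 101/9

101/9


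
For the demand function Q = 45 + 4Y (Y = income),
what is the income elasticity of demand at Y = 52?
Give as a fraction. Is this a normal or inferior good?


dQ/dY = 4
At Y = 52: Q = 45 + 4*52 = 253
Ey = (dQ/dY)(Y/Q) = 4 * 52 / 253 = 208/253
Since Ey > 0, this is a normal good.

208/253 (normal good)


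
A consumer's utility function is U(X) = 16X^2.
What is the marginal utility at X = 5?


MU = dU/dX = 16*2*X^(2-1)
MU = 32*X^1
At X = 5:
MU = 32 * 5^1
MU = 32 * 5 = 160

160


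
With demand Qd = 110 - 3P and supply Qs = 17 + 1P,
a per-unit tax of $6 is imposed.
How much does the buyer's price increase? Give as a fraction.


With a per-unit tax, the buyer's price increase depends on relative slopes.
Supply slope: d = 1, Demand slope: b = 3
Buyer's price increase = d * tax / (b + d)
= 1 * 6 / (3 + 1)
= 6 / 4 = 3/2

3/2


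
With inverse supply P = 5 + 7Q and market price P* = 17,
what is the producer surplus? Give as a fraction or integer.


Minimum supply price (at Q=0): P_min = 5
Quantity supplied at P* = 17:
Q* = (17 - 5)/7 = 12/7
PS = (1/2) * Q* * (P* - P_min)
PS = (1/2) * 12/7 * (17 - 5)
PS = (1/2) * 12/7 * 12 = 72/7

72/7


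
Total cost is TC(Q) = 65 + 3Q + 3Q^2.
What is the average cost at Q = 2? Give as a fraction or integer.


TC(2) = 65 + 3*2 + 3*2^2
TC(2) = 65 + 6 + 12 = 83
AC = TC/Q = 83/2 = 83/2

83/2


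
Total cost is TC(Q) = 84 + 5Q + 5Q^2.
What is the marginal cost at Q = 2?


MC = dTC/dQ = 5 + 2*5*Q
At Q = 2:
MC = 5 + 10*2
MC = 5 + 20 = 25

25


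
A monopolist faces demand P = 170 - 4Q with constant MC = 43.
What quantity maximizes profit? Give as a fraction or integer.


TR = P*Q = (170 - 4Q)Q = 170Q - 4Q^2
MR = dTR/dQ = 170 - 8Q
Set MR = MC:
170 - 8Q = 43
127 = 8Q
Q* = 127/8 = 127/8

127/8


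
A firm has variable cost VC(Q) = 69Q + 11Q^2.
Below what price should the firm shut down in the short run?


AVC(Q) = VC(Q)/Q = 69 + 11Q
AVC is increasing in Q, so minimum AVC is at Q -> 0+.
Min AVC = 69
The firm should shut down if P < 69.

69


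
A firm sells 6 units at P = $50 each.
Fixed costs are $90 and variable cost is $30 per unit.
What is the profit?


Total Revenue = P * Q = 50 * 6 = $300
Total Cost = FC + VC*Q = 90 + 30*6 = $270
Profit = TR - TC = 300 - 270 = $30

$30


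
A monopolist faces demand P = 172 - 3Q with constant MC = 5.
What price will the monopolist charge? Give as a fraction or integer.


MR = 172 - 6Q
Set MR = MC: 172 - 6Q = 5
Q* = 167/6
Substitute into demand:
P* = 172 - 3*167/6 = 177/2

177/2


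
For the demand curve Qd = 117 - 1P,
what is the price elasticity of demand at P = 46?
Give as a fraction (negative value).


dQ/dP = -1
At P = 46: Q = 117 - 1*46 = 71
E = (dQ/dP)(P/Q) = (-1)(46/71) = -46/71

-46/71


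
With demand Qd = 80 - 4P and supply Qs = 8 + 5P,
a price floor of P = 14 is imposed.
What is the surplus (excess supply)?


At P = 14:
Qd = 80 - 4*14 = 24
Qs = 8 + 5*14 = 78
Surplus = Qs - Qd = 78 - 24 = 54

54


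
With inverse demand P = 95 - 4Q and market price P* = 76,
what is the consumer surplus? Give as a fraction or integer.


Maximum willingness to pay (at Q=0): P_max = 95
Quantity demanded at P* = 76:
Q* = (95 - 76)/4 = 19/4
CS = (1/2) * Q* * (P_max - P*)
CS = (1/2) * 19/4 * (95 - 76)
CS = (1/2) * 19/4 * 19 = 361/8

361/8


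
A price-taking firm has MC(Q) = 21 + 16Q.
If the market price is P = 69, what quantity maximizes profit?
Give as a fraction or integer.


In perfect competition, profit is maximized where P = MC.
69 = 21 + 16Q
48 = 16Q
Q* = 48/16 = 3

3


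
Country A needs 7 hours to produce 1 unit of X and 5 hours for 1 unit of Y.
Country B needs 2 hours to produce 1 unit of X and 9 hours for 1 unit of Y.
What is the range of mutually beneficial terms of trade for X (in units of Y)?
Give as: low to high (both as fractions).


Opportunity cost of X for Country A = hours_X / hours_Y = 7/5 = 7/5 units of Y
Opportunity cost of X for Country B = hours_X / hours_Y = 2/9 = 2/9 units of Y
Terms of trade must be between the two opportunity costs.
Range: 2/9 to 7/5

2/9 to 7/5


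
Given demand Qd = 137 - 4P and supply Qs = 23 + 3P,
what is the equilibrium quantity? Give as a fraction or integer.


First find equilibrium price:
137 - 4P = 23 + 3P
P* = 114/7 = 114/7
Then substitute into demand:
Q* = 137 - 4 * 114/7 = 503/7

503/7


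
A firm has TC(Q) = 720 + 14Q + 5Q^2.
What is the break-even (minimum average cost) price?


AC(Q) = 720/Q + 14 + 5Q
To minimize: dAC/dQ = -720/Q^2 + 5 = 0
Q^2 = 720/5 = 144
Q* = 12
Min AC = 720/12 + 14 + 5*12
Min AC = 60 + 14 + 60 = 134

134


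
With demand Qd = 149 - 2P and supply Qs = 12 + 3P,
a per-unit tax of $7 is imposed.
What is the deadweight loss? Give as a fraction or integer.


Pre-tax equilibrium quantity: Q* = 471/5
Post-tax equilibrium quantity: Q_tax = 429/5
Reduction in quantity: Q* - Q_tax = 42/5
DWL = (1/2) * tax * (Q* - Q_tax)
DWL = (1/2) * 7 * 42/5 = 147/5

147/5


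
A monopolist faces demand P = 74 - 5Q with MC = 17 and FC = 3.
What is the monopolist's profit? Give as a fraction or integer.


MR = MC: 74 - 10Q = 17
Q* = 57/10
P* = 74 - 5*57/10 = 91/2
Profit = (P* - MC)*Q* - FC
= (91/2 - 17)*57/10 - 3
= 57/2*57/10 - 3
= 3249/20 - 3 = 3189/20

3189/20


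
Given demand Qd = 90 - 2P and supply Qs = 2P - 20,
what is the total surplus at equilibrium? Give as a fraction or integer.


Find equilibrium: 90 - 2P = 2P - 20
90 + 20 = 4P
P* = 110/4 = 55/2
Q* = 2*55/2 - 20 = 35
Inverse demand: P = 45 - Q/2, so P_max = 45
Inverse supply: P = 10 + Q/2, so P_min = 10
CS = (1/2) * 35 * (45 - 55/2) = 1225/4
PS = (1/2) * 35 * (55/2 - 10) = 1225/4
TS = CS + PS = 1225/4 + 1225/4 = 1225/2

1225/2


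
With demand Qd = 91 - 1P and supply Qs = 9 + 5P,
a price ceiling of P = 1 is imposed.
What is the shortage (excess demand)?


At P = 1:
Qd = 91 - 1*1 = 90
Qs = 9 + 5*1 = 14
Shortage = Qd - Qs = 90 - 14 = 76

76


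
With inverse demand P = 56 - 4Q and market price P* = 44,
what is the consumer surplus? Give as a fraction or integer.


Maximum willingness to pay (at Q=0): P_max = 56
Quantity demanded at P* = 44:
Q* = (56 - 44)/4 = 3
CS = (1/2) * Q* * (P_max - P*)
CS = (1/2) * 3 * (56 - 44)
CS = (1/2) * 3 * 12 = 18

18


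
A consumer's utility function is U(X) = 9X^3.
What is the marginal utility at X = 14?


MU = dU/dX = 9*3*X^(3-1)
MU = 27*X^2
At X = 14:
MU = 27 * 14^2
MU = 27 * 196 = 5292

5292


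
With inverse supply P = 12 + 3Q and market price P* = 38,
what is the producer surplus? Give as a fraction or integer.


Minimum supply price (at Q=0): P_min = 12
Quantity supplied at P* = 38:
Q* = (38 - 12)/3 = 26/3
PS = (1/2) * Q* * (P* - P_min)
PS = (1/2) * 26/3 * (38 - 12)
PS = (1/2) * 26/3 * 26 = 338/3

338/3


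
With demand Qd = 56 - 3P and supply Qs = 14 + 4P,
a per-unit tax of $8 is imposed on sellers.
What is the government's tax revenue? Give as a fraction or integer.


With tax on sellers, new supply: Qs' = 14 + 4(P - 8)
= 4P - 18
New equilibrium quantity:
Q_new = 170/7
Tax revenue = tax * Q_new = 8 * 170/7 = 1360/7

1360/7


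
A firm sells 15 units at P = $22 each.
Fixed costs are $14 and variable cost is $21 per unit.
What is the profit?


Total Revenue = P * Q = 22 * 15 = $330
Total Cost = FC + VC*Q = 14 + 21*15 = $329
Profit = TR - TC = 330 - 329 = $1

$1


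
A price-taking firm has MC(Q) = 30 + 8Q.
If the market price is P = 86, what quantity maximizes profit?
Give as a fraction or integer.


In perfect competition, profit is maximized where P = MC.
86 = 30 + 8Q
56 = 8Q
Q* = 56/8 = 7

7


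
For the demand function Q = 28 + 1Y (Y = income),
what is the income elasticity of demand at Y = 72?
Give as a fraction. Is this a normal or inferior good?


dQ/dY = 1
At Y = 72: Q = 28 + 1*72 = 100
Ey = (dQ/dY)(Y/Q) = 1 * 72 / 100 = 18/25
Since Ey > 0, this is a normal good.

18/25 (normal good)


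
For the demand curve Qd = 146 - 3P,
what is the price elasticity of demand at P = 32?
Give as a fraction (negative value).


dQ/dP = -3
At P = 32: Q = 146 - 3*32 = 50
E = (dQ/dP)(P/Q) = (-3)(32/50) = -48/25

-48/25


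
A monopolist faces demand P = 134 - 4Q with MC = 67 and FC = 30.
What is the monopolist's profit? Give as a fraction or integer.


MR = MC: 134 - 8Q = 67
Q* = 67/8
P* = 134 - 4*67/8 = 201/2
Profit = (P* - MC)*Q* - FC
= (201/2 - 67)*67/8 - 30
= 67/2*67/8 - 30
= 4489/16 - 30 = 4009/16

4009/16


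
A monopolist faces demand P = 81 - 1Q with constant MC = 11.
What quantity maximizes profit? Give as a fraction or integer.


TR = P*Q = (81 - 1Q)Q = 81Q - 1Q^2
MR = dTR/dQ = 81 - 2Q
Set MR = MC:
81 - 2Q = 11
70 = 2Q
Q* = 70/2 = 35

35


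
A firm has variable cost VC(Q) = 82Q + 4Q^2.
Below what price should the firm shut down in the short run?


AVC(Q) = VC(Q)/Q = 82 + 4Q
AVC is increasing in Q, so minimum AVC is at Q -> 0+.
Min AVC = 82
The firm should shut down if P < 82.

82


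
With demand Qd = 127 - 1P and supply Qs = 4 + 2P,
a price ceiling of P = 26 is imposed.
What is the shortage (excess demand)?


At P = 26:
Qd = 127 - 1*26 = 101
Qs = 4 + 2*26 = 56
Shortage = Qd - Qs = 101 - 56 = 45

45


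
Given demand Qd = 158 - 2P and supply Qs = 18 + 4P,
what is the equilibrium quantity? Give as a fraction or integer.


First find equilibrium price:
158 - 2P = 18 + 4P
P* = 140/6 = 70/3
Then substitute into demand:
Q* = 158 - 2 * 70/3 = 334/3

334/3


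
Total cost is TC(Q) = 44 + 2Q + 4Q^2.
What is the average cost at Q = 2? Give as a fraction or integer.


TC(2) = 44 + 2*2 + 4*2^2
TC(2) = 44 + 4 + 16 = 64
AC = TC/Q = 64/2 = 32

32


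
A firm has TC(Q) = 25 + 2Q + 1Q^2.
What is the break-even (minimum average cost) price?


AC(Q) = 25/Q + 2 + 1Q
To minimize: dAC/dQ = -25/Q^2 + 1 = 0
Q^2 = 25/1 = 25
Q* = 5
Min AC = 25/5 + 2 + 1*5
Min AC = 5 + 2 + 5 = 12

12


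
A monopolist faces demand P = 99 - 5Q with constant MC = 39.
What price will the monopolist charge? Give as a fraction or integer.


MR = 99 - 10Q
Set MR = MC: 99 - 10Q = 39
Q* = 6
Substitute into demand:
P* = 99 - 5*6 = 69

69


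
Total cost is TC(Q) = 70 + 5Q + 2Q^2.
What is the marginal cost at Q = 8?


MC = dTC/dQ = 5 + 2*2*Q
At Q = 8:
MC = 5 + 4*8
MC = 5 + 32 = 37

37


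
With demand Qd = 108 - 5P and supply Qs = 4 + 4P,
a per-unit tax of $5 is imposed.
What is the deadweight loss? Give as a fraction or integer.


Pre-tax equilibrium quantity: Q* = 452/9
Post-tax equilibrium quantity: Q_tax = 352/9
Reduction in quantity: Q* - Q_tax = 100/9
DWL = (1/2) * tax * (Q* - Q_tax)
DWL = (1/2) * 5 * 100/9 = 250/9

250/9


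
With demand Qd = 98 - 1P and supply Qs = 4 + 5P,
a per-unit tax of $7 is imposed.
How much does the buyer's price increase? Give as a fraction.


With a per-unit tax, the buyer's price increase depends on relative slopes.
Supply slope: d = 5, Demand slope: b = 1
Buyer's price increase = d * tax / (b + d)
= 5 * 7 / (1 + 5)
= 35 / 6 = 35/6

35/6


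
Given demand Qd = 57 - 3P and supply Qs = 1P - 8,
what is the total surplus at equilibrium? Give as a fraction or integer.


Find equilibrium: 57 - 3P = 1P - 8
57 + 8 = 4P
P* = 65/4 = 65/4
Q* = 1*65/4 - 8 = 33/4
Inverse demand: P = 19 - Q/3, so P_max = 19
Inverse supply: P = 8 + Q/1, so P_min = 8
CS = (1/2) * 33/4 * (19 - 65/4) = 363/32
PS = (1/2) * 33/4 * (65/4 - 8) = 1089/32
TS = CS + PS = 363/32 + 1089/32 = 363/8

363/8


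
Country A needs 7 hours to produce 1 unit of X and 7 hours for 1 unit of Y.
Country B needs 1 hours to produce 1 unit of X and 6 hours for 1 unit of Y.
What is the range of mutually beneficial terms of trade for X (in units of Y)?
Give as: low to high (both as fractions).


Opportunity cost of X for Country A = hours_X / hours_Y = 7/7 = 1 units of Y
Opportunity cost of X for Country B = hours_X / hours_Y = 1/6 = 1/6 units of Y
Terms of trade must be between the two opportunity costs.
Range: 1/6 to 1

1/6 to 1


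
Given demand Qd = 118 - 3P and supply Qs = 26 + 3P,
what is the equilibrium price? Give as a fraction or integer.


At equilibrium, Qd = Qs.
118 - 3P = 26 + 3P
118 - 26 = 3P + 3P
92 = 6P
P* = 92/6 = 46/3

46/3


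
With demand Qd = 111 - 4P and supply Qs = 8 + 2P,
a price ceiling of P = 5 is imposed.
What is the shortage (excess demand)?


At P = 5:
Qd = 111 - 4*5 = 91
Qs = 8 + 2*5 = 18
Shortage = Qd - Qs = 91 - 18 = 73

73


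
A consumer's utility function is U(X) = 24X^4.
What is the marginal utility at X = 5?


MU = dU/dX = 24*4*X^(4-1)
MU = 96*X^3
At X = 5:
MU = 96 * 5^3
MU = 96 * 125 = 12000

12000


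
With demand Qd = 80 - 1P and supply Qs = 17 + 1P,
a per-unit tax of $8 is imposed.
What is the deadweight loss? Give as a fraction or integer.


Pre-tax equilibrium quantity: Q* = 97/2
Post-tax equilibrium quantity: Q_tax = 89/2
Reduction in quantity: Q* - Q_tax = 4
DWL = (1/2) * tax * (Q* - Q_tax)
DWL = (1/2) * 8 * 4 = 16

16


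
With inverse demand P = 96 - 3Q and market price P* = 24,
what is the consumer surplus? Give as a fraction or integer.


Maximum willingness to pay (at Q=0): P_max = 96
Quantity demanded at P* = 24:
Q* = (96 - 24)/3 = 24
CS = (1/2) * Q* * (P_max - P*)
CS = (1/2) * 24 * (96 - 24)
CS = (1/2) * 24 * 72 = 864

864


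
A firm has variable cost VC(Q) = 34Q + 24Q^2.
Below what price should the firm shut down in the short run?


AVC(Q) = VC(Q)/Q = 34 + 24Q
AVC is increasing in Q, so minimum AVC is at Q -> 0+.
Min AVC = 34
The firm should shut down if P < 34.

34


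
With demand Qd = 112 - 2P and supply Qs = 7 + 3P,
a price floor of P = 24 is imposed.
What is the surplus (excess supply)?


At P = 24:
Qd = 112 - 2*24 = 64
Qs = 7 + 3*24 = 79
Surplus = Qs - Qd = 79 - 64 = 15

15


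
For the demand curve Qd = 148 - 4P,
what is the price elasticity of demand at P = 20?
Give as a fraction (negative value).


dQ/dP = -4
At P = 20: Q = 148 - 4*20 = 68
E = (dQ/dP)(P/Q) = (-4)(20/68) = -20/17

-20/17


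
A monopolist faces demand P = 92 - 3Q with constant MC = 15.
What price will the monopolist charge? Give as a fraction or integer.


MR = 92 - 6Q
Set MR = MC: 92 - 6Q = 15
Q* = 77/6
Substitute into demand:
P* = 92 - 3*77/6 = 107/2

107/2


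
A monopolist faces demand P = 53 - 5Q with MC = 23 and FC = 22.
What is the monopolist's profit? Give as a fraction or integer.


MR = MC: 53 - 10Q = 23
Q* = 3
P* = 53 - 5*3 = 38
Profit = (P* - MC)*Q* - FC
= (38 - 23)*3 - 22
= 15*3 - 22
= 45 - 22 = 23

23


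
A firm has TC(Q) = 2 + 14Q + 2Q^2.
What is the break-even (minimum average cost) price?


AC(Q) = 2/Q + 14 + 2Q
To minimize: dAC/dQ = -2/Q^2 + 2 = 0
Q^2 = 2/2 = 1
Q* = 1
Min AC = 2/1 + 14 + 2*1
Min AC = 2 + 14 + 2 = 18

18


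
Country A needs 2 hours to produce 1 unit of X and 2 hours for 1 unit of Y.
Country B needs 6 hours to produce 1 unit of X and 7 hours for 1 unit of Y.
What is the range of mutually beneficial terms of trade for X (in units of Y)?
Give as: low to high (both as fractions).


Opportunity cost of X for Country A = hours_X / hours_Y = 2/2 = 1 units of Y
Opportunity cost of X for Country B = hours_X / hours_Y = 6/7 = 6/7 units of Y
Terms of trade must be between the two opportunity costs.
Range: 6/7 to 1

6/7 to 1


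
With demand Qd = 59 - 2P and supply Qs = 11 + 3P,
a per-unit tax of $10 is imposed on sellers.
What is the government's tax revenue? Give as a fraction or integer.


With tax on sellers, new supply: Qs' = 11 + 3(P - 10)
= 3P - 19
New equilibrium quantity:
Q_new = 139/5
Tax revenue = tax * Q_new = 10 * 139/5 = 278

278


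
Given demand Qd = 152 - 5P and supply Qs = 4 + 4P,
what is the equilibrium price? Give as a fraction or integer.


At equilibrium, Qd = Qs.
152 - 5P = 4 + 4P
152 - 4 = 5P + 4P
148 = 9P
P* = 148/9 = 148/9

148/9


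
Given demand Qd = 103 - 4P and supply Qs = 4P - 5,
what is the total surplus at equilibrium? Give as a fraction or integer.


Find equilibrium: 103 - 4P = 4P - 5
103 + 5 = 8P
P* = 108/8 = 27/2
Q* = 4*27/2 - 5 = 49
Inverse demand: P = 103/4 - Q/4, so P_max = 103/4
Inverse supply: P = 5/4 + Q/4, so P_min = 5/4
CS = (1/2) * 49 * (103/4 - 27/2) = 2401/8
PS = (1/2) * 49 * (27/2 - 5/4) = 2401/8
TS = CS + PS = 2401/8 + 2401/8 = 2401/4

2401/4


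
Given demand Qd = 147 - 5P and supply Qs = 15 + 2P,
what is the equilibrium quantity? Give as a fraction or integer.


First find equilibrium price:
147 - 5P = 15 + 2P
P* = 132/7 = 132/7
Then substitute into demand:
Q* = 147 - 5 * 132/7 = 369/7

369/7


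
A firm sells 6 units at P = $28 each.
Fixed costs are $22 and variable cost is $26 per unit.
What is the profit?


Total Revenue = P * Q = 28 * 6 = $168
Total Cost = FC + VC*Q = 22 + 26*6 = $178
Profit = TR - TC = 168 - 178 = $-10

$-10


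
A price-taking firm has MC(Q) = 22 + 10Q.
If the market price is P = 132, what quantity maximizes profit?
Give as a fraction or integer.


In perfect competition, profit is maximized where P = MC.
132 = 22 + 10Q
110 = 10Q
Q* = 110/10 = 11

11


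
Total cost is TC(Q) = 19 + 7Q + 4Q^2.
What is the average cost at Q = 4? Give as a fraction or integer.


TC(4) = 19 + 7*4 + 4*4^2
TC(4) = 19 + 28 + 64 = 111
AC = TC/Q = 111/4 = 111/4

111/4


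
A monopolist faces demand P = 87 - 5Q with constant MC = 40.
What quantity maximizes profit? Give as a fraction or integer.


TR = P*Q = (87 - 5Q)Q = 87Q - 5Q^2
MR = dTR/dQ = 87 - 10Q
Set MR = MC:
87 - 10Q = 40
47 = 10Q
Q* = 47/10 = 47/10

47/10


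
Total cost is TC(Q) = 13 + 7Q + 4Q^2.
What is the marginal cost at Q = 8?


MC = dTC/dQ = 7 + 2*4*Q
At Q = 8:
MC = 7 + 8*8
MC = 7 + 64 = 71

71


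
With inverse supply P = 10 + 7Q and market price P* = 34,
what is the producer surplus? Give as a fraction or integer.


Minimum supply price (at Q=0): P_min = 10
Quantity supplied at P* = 34:
Q* = (34 - 10)/7 = 24/7
PS = (1/2) * Q* * (P* - P_min)
PS = (1/2) * 24/7 * (34 - 10)
PS = (1/2) * 24/7 * 24 = 288/7

288/7


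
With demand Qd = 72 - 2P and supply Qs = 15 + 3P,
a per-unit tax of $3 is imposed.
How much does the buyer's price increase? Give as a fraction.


With a per-unit tax, the buyer's price increase depends on relative slopes.
Supply slope: d = 3, Demand slope: b = 2
Buyer's price increase = d * tax / (b + d)
= 3 * 3 / (2 + 3)
= 9 / 5 = 9/5

9/5


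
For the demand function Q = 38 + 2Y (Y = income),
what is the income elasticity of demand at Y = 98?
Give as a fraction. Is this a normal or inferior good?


dQ/dY = 2
At Y = 98: Q = 38 + 2*98 = 234
Ey = (dQ/dY)(Y/Q) = 2 * 98 / 234 = 98/117
Since Ey > 0, this is a normal good.

98/117 (normal good)


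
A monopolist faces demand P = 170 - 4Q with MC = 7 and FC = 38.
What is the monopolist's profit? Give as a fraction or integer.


MR = MC: 170 - 8Q = 7
Q* = 163/8
P* = 170 - 4*163/8 = 177/2
Profit = (P* - MC)*Q* - FC
= (177/2 - 7)*163/8 - 38
= 163/2*163/8 - 38
= 26569/16 - 38 = 25961/16

25961/16


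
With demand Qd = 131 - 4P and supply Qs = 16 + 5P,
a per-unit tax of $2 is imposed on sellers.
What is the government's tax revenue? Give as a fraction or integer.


With tax on sellers, new supply: Qs' = 16 + 5(P - 2)
= 6 + 5P
New equilibrium quantity:
Q_new = 679/9
Tax revenue = tax * Q_new = 2 * 679/9 = 1358/9

1358/9


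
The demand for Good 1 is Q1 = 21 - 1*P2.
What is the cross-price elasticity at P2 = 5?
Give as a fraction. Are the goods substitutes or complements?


dQ1/dP2 = -1
At P2 = 5: Q1 = 21 - 1*5 = 16
Exy = (dQ1/dP2)(P2/Q1) = -1 * 5 / 16 = -5/16
Since Exy < 0, the goods are complements.

-5/16 (complements)


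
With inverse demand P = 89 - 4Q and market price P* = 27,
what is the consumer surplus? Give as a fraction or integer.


Maximum willingness to pay (at Q=0): P_max = 89
Quantity demanded at P* = 27:
Q* = (89 - 27)/4 = 31/2
CS = (1/2) * Q* * (P_max - P*)
CS = (1/2) * 31/2 * (89 - 27)
CS = (1/2) * 31/2 * 62 = 961/2

961/2


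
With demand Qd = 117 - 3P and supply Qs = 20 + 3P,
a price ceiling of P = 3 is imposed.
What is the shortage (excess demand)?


At P = 3:
Qd = 117 - 3*3 = 108
Qs = 20 + 3*3 = 29
Shortage = Qd - Qs = 108 - 29 = 79

79


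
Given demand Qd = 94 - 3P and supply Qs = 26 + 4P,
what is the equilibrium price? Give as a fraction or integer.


At equilibrium, Qd = Qs.
94 - 3P = 26 + 4P
94 - 26 = 3P + 4P
68 = 7P
P* = 68/7 = 68/7

68/7


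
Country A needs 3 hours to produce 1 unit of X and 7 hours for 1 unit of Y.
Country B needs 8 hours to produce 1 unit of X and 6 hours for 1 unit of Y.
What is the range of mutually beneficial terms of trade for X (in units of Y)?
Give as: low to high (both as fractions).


Opportunity cost of X for Country A = hours_X / hours_Y = 3/7 = 3/7 units of Y
Opportunity cost of X for Country B = hours_X / hours_Y = 8/6 = 4/3 units of Y
Terms of trade must be between the two opportunity costs.
Range: 3/7 to 4/3

3/7 to 4/3
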